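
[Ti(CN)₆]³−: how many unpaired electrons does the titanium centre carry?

Each cyanide is −1; balancing the −3 overall charge requires Ti(III).
Titanium is a group-4 element; Ti(III) is therefore d¹.
In an octahedral field the d¹ configuration is t₂g¹e_g⁰ (only one arrangement possible), giving 1 unpaired electron.

1 unpaired electron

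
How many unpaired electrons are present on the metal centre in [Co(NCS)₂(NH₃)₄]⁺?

Summing ligand charges against the +1 overall charge gives an oxidation state of +3 for cobalt.
Co sits in group 9, so the d-electron count is 9 − 3 = 6.
The spin state decides the count: Co(III) has an exceptionally large octahedral splitting and is low-spin with essentially every ligand except fluoride.
An octahedral low-spin d⁶ ion is t₂g⁶e_g⁰, giving 0 unpaired electrons.

0 unpaired electrons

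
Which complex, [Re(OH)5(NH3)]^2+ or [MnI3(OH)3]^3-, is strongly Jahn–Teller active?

[Re(OH)5(NH3)]^2+: Summing ligand charges against the +2 overall charge gives an oxidation state of +7 for rhenium. Rhenium is a group-7 element; Re(VII) is therefore d⁰. The d⁰ configuration leaves the e_g set evenly filled (or empty) — no strong Jahn–Teller driving force.
[MnI3(OH)3]^3-: Each iodide is −1; each hydroxide is −1; balancing the −3 overall charge requires Mn(III). Manganese is a group-7 element; Mn(III) is therefore d⁴. Hydroxide and iodide are weak-field ligands for a first-row metal, so the complex is high-spin. The t₂g³e_g¹ (high-spin) configuration has an unevenly filled e_g set; the Jahn–Teller theorem predicts a tetragonal distortion (typically axial elongation) to lift the degeneracy.

[MnI3(OH)3]^3-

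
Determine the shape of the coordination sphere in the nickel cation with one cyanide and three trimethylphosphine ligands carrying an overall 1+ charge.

Each cyanide is −1; trimethylphosphine is neutral; balancing the +1 overall charge requires Ni(II).
Nickel is a group-10 element; Ni(II) is therefore d⁸.
With 4 monodentate ligands the coordination number is 4.
Cyanide and trimethylphosphine are strong-field ligands (high in the spectrochemical series).
A 3d d⁸ ion with strong-field ligands gains enough CFSE to favour square planar over tetrahedral.

square planar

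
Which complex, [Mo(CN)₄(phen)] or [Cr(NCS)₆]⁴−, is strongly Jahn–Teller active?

[Mo(CN)₄(phen)]: Ligand charges: each cyanide is −1; 1,10-phenanthroline is neutral. With an overall charge of 0 the molybdenum centre must be in the +4 oxidation state. Mo sits in group 6, so the d-electron count is 6 − 4 = 2. The d² configuration leaves the e_g set evenly filled (or empty) — no strong Jahn–Teller driving force.
[Cr(NCS)₆]⁴−: Each isothiocyanate is −1; balancing the −4 overall charge requires Cr(II). Chromium is a group-6 element; Cr(II) is therefore d⁴. Isothiocyanate is a weak-field ligand for a first-row metal, so the complex is high-spin. The t₂g³e_g¹ (high-spin) configuration has an unevenly filled e_g set; the Jahn–Teller theorem predicts a tetragonal distortion (typically axial elongation) to lift the degeneracy.

[Cr(NCS)₆]⁴−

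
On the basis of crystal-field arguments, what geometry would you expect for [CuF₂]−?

linear

Ligand charges: each fluoride is −1. With an overall charge of −1 the copper centre must be in the +1 oxidation state.
Cu sits in group 11, so the d-electron count is 11 − 1 = 10.
Coordination number: 2.
A d¹⁰ ion with only two ligands adopts a linear arrangement (sp hybridisation; no CFSE preference).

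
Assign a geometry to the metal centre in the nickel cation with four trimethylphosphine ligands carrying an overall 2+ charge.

square planar

Summing ligand charges against the +2 overall charge gives an oxidation state of +2 for nickel.
Ni sits in group 10, so the d-electron count is 10 − 2 = 8.
Coordination number: 4.
Trimethylphosphine is a strong-field ligand (high in the spectrochemical series).
A 3d d⁸ ion with strong-field ligands gains enough CFSE to favour square planar over tetrahedral.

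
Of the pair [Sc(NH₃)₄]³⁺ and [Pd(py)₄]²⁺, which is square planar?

[Pd(py)₄]²⁺

For [Sc(NH₃)₄]³⁺: Ligand charges: ammonia is neutral. With an overall charge of +3 the scandium centre must be in the +3 oxidation state. Group 3 minus oxidation state 3 gives a d⁰ configuration. A d⁰ ion has no crystal-field stabilisation preference between square planar and tetrahedral, so four ligands adopt the sterically favoured tetrahedral geometry. → tetrahedral.
For [Pd(py)₄]²⁺: Pyridine is neutral; balancing the +2 overall charge requires Pd(II). Group 10 minus oxidation state 2 gives a d⁸ configuration. A 4d d⁸ ion has a large crystal-field splitting; square planar leaves the high-energy d_{x²−y²} orbital empty and maximises CFSE. → square planar.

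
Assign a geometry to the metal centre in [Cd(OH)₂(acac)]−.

tetrahedral

Summing ligand charges against the −1 overall charge gives an oxidation state of +2 for cadmium.
Cadmium is a group-12 element; Cd(II) is therefore d¹⁰.
Counting donor atoms: 2×hydroxide (monodentate) → 2 donors; 1×acetylacetonate (bidentate) → 2 donors. Coordination number = 4.
A d¹⁰ ion has no crystal-field stabilisation preference between square planar and tetrahedral, so four ligands adopt the sterically favoured tetrahedral geometry.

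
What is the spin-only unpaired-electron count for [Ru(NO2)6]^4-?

0 unpaired electrons

Each nitro (N-bound nitrite) is −1; balancing the −4 overall charge requires Ru(II).
Group 8 minus oxidation state 2 gives a d⁶ configuration.
The spin state decides the count: a 4d ion has a large Δₒ and is invariably low-spin.
An octahedral low-spin d⁶ ion is t₂g⁶e_g⁰, giving 0 unpaired electrons.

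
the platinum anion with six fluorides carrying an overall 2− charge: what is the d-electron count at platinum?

Each fluoride is −1; balancing the −2 overall charge requires Pt(IV).
Platinum is a group-10 element; Pt(IV) is therefore d⁶.

d⁶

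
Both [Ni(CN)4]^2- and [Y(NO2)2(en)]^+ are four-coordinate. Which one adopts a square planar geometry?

[Ni(CN)4]^2-

For [Ni(CN)4]^2-: Summing ligand charges against the −2 overall charge gives an oxidation state of +2 for nickel. Group 10 minus oxidation state 2 gives a d⁸ configuration. Cyanide is a strong-field ligand (high in the spectrochemical series). A 3d d⁸ ion with strong-field ligands gains enough CFSE to favour square planar over tetrahedral. → square planar.
For [Y(NO2)2(en)]^+: Ligand charges: each nitro (N-bound nitrite) is −1; ethylenediamine is neutral. With an overall charge of +1 the yttrium centre must be in the +3 oxidation state. Group 3 minus oxidation state 3 gives a d⁰ configuration. A d⁰ ion has no crystal-field stabilisation preference between square planar and tetrahedral, so four ligands adopt the sterically favoured tetrahedral geometry. → tetrahedral.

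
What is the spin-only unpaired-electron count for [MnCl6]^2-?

3 unpaired electrons

Each chloride is −1; balancing the −2 overall charge requires Mn(IV).
Manganese is a group-7 element; Mn(IV) is therefore d³.
In an octahedral field the d³ configuration is t₂g³e_g⁰ (only one arrangement possible), giving 3 unpaired electrons.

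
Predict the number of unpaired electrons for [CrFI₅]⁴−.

Ligand charges: each fluoride is −1; each iodide is −1. With an overall charge of −4 the chromium centre must be in the +2 oxidation state.
Group 6 minus oxidation state 2 gives a d⁴ configuration.
The spin state decides the count: Fluoride and iodide are weak-field ligands for a first-row metal, so the complex is high-spin.
An octahedral high-spin d⁴ ion is t₂g³e_g¹, giving 4 unpaired electrons.

4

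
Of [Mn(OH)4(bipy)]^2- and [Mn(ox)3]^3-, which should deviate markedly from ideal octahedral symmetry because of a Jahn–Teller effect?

[Mn(OH)4(bipy)]^2-: Each hydroxide is −1; 2,2′-bipyridine is neutral; balancing the −2 overall charge requires Mn(II). Group 7 minus oxidation state 2 gives a d⁵ configuration. Hydroxide is a weak-field ligand for a first-row metal, so the complex is high-spin. The d⁵ configuration leaves the e_g set evenly filled (or empty) — no strong Jahn–Teller driving force.
[Mn(ox)3]^3-: Each oxalate is −2; balancing the −3 overall charge requires Mn(III). Group 7 minus oxidation state 3 gives a d⁴ configuration. Oxalate is a weak-field ligand for a first-row metal, so the complex is high-spin. The t₂g³e_g¹ (high-spin) configuration has an unevenly filled e_g set; the Jahn–Teller theorem predicts a tetragonal distortion (typically axial elongation) to lift the degeneracy.

[Mn(ox)3]^3-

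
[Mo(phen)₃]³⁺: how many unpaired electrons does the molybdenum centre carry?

Ligand charges: 1,10-phenanthroline is neutral. With an overall charge of +3 the molybdenum centre must be in the +3 oxidation state.
Group 6 minus oxidation state 3 gives a d³ configuration.
Counting donor atoms: 3×1,10-phenanthroline (bidentate) → 6 donors. Coordination number = 6.
In an octahedral field the d³ configuration is t₂g³e_g⁰ (only one arrangement possible), giving 3 unpaired electrons.

3 unpaired electrons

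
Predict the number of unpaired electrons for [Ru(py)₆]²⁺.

Pyridine is neutral; balancing the +2 overall charge requires Ru(II).
Group 8 minus oxidation state 2 gives a d⁶ configuration.
The spin state decides the count: a 4d ion has a large Δₒ and is invariably low-spin.
An octahedral low-spin d⁶ ion is t₂g⁶e_g⁰, giving 0 unpaired electrons.

0 unpaired electrons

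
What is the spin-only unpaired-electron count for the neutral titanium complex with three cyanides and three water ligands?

1 unpaired electron

Each cyanide is −1; water is neutral; balancing the 0 overall charge requires Ti(III).
Titanium is a group-4 element; Ti(III) is therefore d¹.
In an octahedral field the d¹ configuration is t₂g¹e_g⁰ (only one arrangement possible), giving 1 unpaired electron.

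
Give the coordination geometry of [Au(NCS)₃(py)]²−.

tetrahedral

Each isothiocyanate is −1; pyridine is neutral; balancing the −2 overall charge requires Au(I).
Au sits in group 11, so the d-electron count is 11 − 1 = 10.
With 4 monodentate ligands the coordination number is 4.
A d¹⁰ ion has no crystal-field stabilisation preference between square planar and tetrahedral, so four ligands adopt the sterically favoured tetrahedral geometry.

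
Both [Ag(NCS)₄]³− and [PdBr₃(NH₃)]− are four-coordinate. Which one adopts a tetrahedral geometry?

[Ag(NCS)₄]³−

For [Ag(NCS)₄]³−: Each isothiocyanate is −1; balancing the −3 overall charge requires Ag(I). Ag sits in group 11, so the d-electron count is 11 − 1 = 10. A d¹⁰ ion has no crystal-field stabilisation preference between square planar and tetrahedral, so four ligands adopt the sterically favoured tetrahedral geometry. → tetrahedral.
For [PdBr₃(NH₃)]−: Each bromide is −1; ammonia is neutral; balancing the −1 overall charge requires Pd(II). Palladium is a group-10 element; Pd(II) is therefore d⁸. A 4d d⁸ ion has a large crystal-field splitting; square planar leaves the high-energy d_{x²−y²} orbital empty and maximises CFSE. → square planar.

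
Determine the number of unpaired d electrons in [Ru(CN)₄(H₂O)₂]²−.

Each cyanide is −1; water is neutral; balancing the −2 overall charge requires Ru(II).
Ru sits in group 8, so the d-electron count is 8 − 2 = 6.
The spin state decides the count: a 4d ion has a large Δₒ and is invariably low-spin.
An octahedral low-spin d⁶ ion is t₂g⁶e_g⁰, giving 0 unpaired electrons.

0 unpaired electrons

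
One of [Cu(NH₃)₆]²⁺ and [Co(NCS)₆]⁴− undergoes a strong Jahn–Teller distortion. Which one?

[Cu(NH₃)₆]²⁺: Ammonia is neutral; balancing the +2 overall charge requires Cu(II). Group 11 minus oxidation state 2 gives a d⁹ configuration. The t₂g⁶e_g³ configuration has an unevenly filled e_g set; the Jahn–Teller theorem predicts a tetragonal distortion (typically axial elongation) to lift the degeneracy.
[Co(NCS)₆]⁴−: Each isothiocyanate is −1; balancing the −4 overall charge requires Co(II). Group 9 minus oxidation state 2 gives a d⁷ configuration. Isothiocyanate is a weak-field ligand for a first-row metal, so the complex is high-spin. The d⁷ configuration leaves the e_g set evenly filled (or empty) — no strong Jahn–Teller driving force.

[Cu(NH₃)₆]²⁺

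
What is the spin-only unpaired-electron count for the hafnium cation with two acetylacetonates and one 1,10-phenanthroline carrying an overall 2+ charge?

Ligand charges: each acetylacetonate is −1; 1,10-phenanthroline is neutral. With an overall charge of +2 the hafnium centre must be in the +4 oxidation state.
Group 4 minus oxidation state 4 gives a d⁰ configuration.
Counting donor atoms: 2×acetylacetonate (bidentate) → 4 donors; 1×1,10-phenanthroline (bidentate) → 2 donors. Coordination number = 6.
In an octahedral field the d⁰ configuration is t₂g⁰e_g⁰, giving 0 unpaired electrons.

0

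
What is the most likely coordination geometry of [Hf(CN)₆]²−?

Ligand charges: each cyanide is −1. With an overall charge of −2 the hafnium centre must be in the +4 oxidation state.
Group 4 minus oxidation state 4 gives a d⁰ configuration.
Coordination number: 6.
Six donors around a single metal centre give an octahedral coordination sphere.

octahedral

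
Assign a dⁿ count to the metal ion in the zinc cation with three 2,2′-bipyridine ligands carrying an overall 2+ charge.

Ligand charges: 2,2′-bipyridine is neutral. With an overall charge of +2 the zinc centre must be in the +2 oxidation state.
Zn sits in group 12, so the d-electron count is 12 − 2 = 10.

d¹⁰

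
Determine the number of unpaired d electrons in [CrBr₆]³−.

3

Ligand charges: each bromide is −1. With an overall charge of −3 the chromium centre must be in the +3 oxidation state.
Cr sits in group 6, so the d-electron count is 6 − 3 = 3.
In an octahedral field the d³ configuration is t₂g³e_g⁰ (only one arrangement possible), giving 3 unpaired electrons.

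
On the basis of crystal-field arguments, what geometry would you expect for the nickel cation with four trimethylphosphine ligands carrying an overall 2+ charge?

Ligand charges: trimethylphosphine is neutral. With an overall charge of +2 the nickel centre must be in the +2 oxidation state.
Nickel is a group-10 element; Ni(II) is therefore d⁸.
Coordination number: 4.
Trimethylphosphine is a strong-field ligand (high in the spectrochemical series).
A 3d d⁸ ion with strong-field ligands gains enough CFSE to favour square planar over tetrahedral.

square planar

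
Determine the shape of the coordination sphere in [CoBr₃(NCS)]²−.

Ligand charges: each bromide is −1; each isothiocyanate is −1. With an overall charge of −2 the cobalt centre must be in the +2 oxidation state.
Group 9 minus oxidation state 2 gives a d⁷ configuration.
With 4 monodentate ligands the coordination number is 4.
Bromide and isothiocyanate are weak-field ligands.
For a high-spin 3d d⁷ ion with weak-field ligands the small Δₜ gives little square-planar CFSE advantage, so four ligands adopt the sterically favoured tetrahedral geometry.

tetrahedral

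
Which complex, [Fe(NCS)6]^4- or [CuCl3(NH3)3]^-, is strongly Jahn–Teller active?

[CuCl3(NH3)3]^-

[Fe(NCS)6]^4-: Summing ligand charges against the −4 overall charge gives an oxidation state of +2 for iron. Fe sits in group 8, so the d-electron count is 8 − 2 = 6. Isothiocyanate is a weak-field ligand for a first-row metal, so the complex is high-spin. The d⁶ configuration leaves the e_g set evenly filled (or empty) — no strong Jahn–Teller driving force.
[CuCl3(NH3)3]^-: Ligand charges: each chloride is −1; ammonia is neutral. With an overall charge of −1 the copper centre must be in the +2 oxidation state. Cu sits in group 11, so the d-electron count is 11 − 2 = 9. The t₂g⁶e_g³ configuration has an unevenly filled e_g set; the Jahn–Teller theorem predicts a tetragonal distortion (typically axial elongation) to lift the degeneracy.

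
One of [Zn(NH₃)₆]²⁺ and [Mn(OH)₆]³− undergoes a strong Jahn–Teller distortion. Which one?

[Mn(OH)₆]³−

[Zn(NH₃)₆]²⁺: Ligand charges: ammonia is neutral. With an overall charge of +2 the zinc centre must be in the +2 oxidation state. Zn sits in group 12, so the d-electron count is 12 − 2 = 10. The d¹⁰ configuration leaves the e_g set evenly filled (or empty) — no strong Jahn–Teller driving force.
[Mn(OH)₆]³−: Summing ligand charges against the −3 overall charge gives an oxidation state of +3 for manganese. Mn sits in group 7, so the d-electron count is 7 − 3 = 4. Hydroxide is a weak-field ligand for a first-row metal, so the complex is high-spin. The t₂g³e_g¹ (high-spin) configuration has an unevenly filled e_g set; the Jahn–Teller theorem predicts a tetragonal distortion (typically axial elongation) to lift the degeneracy.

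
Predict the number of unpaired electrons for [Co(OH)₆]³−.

0 unpaired electrons

Each hydroxide is −1; balancing the −3 overall charge requires Co(III).
Group 9 minus oxidation state 3 gives a d⁶ configuration.
The spin state decides the count: Co(III) has an exceptionally large octahedral splitting and is low-spin with essentially every ligand except fluoride.
An octahedral low-spin d⁶ ion is t₂g⁶e_g⁰, giving 0 unpaired electrons.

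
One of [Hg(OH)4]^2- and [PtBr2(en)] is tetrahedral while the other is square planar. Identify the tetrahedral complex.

[Hg(OH)4]^2-

For [Hg(OH)4]^2-: Each hydroxide is −1; balancing the −2 overall charge requires Hg(II). Mercury is a group-12 element; Hg(II) is therefore d¹⁰. A d¹⁰ ion has no crystal-field stabilisation preference between square planar and tetrahedral, so four ligands adopt the sterically favoured tetrahedral geometry. → tetrahedral.
For [PtBr2(en)]: Summing ligand charges against the 0 overall charge gives an oxidation state of +2 for platinum. Platinum is a group-10 element; Pt(II) is therefore d⁸. A 5d d⁸ ion has a large crystal-field splitting; square planar leaves the high-energy d_{x²−y²} orbital empty and maximises CFSE. → square planar.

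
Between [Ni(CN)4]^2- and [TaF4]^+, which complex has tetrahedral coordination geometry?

For [Ni(CN)4]^2-: Each cyanide is −1; balancing the −2 overall charge requires Ni(II). Group 10 minus oxidation state 2 gives a d⁸ configuration. Cyanide is a strong-field ligand (high in the spectrochemical series). A 3d d⁸ ion with strong-field ligands gains enough CFSE to favour square planar over tetrahedral. → square planar.
For [TaF4]^+: Ligand charges: each fluoride is −1. With an overall charge of +1 the tantalum centre must be in the +5 oxidation state. Group 5 minus oxidation state 5 gives a d⁰ configuration. A d⁰ ion has no crystal-field stabilisation preference between square planar and tetrahedral, so four ligands adopt the sterically favoured tetrahedral geometry. → tetrahedral.

[TaF4]^+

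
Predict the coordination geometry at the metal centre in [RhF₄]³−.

Summing ligand charges against the −3 overall charge gives an oxidation state of +1 for rhodium.
Group 9 minus oxidation state 1 gives a d⁸ configuration.
Coordination number: 4.
A 4d d⁸ ion has a large crystal-field splitting; square planar leaves the high-energy d_{x²−y²} orbital empty and maximises CFSE.

square planar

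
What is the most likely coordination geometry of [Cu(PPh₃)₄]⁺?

tetrahedral

Ligand charges: triphenylphosphine is neutral. With an overall charge of +1 the copper centre must be in the +1 oxidation state.
Group 11 minus oxidation state 1 gives a d¹⁰ configuration.
With 4 monodentate ligands the coordination number is 4.
A d¹⁰ ion has no crystal-field stabilisation preference between square planar and tetrahedral, so four ligands adopt the sterically favoured tetrahedral geometry.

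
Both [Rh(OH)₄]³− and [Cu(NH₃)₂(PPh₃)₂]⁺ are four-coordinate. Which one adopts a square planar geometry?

For [Rh(OH)₄]³−: Ligand charges: each hydroxide is −1. With an overall charge of −3 the rhodium centre must be in the +1 oxidation state. Group 9 minus oxidation state 1 gives a d⁸ configuration. A 4d d⁸ ion has a large crystal-field splitting; square planar leaves the high-energy d_{x²−y²} orbital empty and maximises CFSE. → square planar.
For [Cu(NH₃)₂(PPh₃)₂]⁺: Summing ligand charges against the +1 overall charge gives an oxidation state of +1 for copper. Cu sits in group 11, so the d-electron count is 11 − 1 = 10. A d¹⁰ ion has no crystal-field stabilisation preference between square planar and tetrahedral, so four ligands adopt the sterically favoured tetrahedral geometry. → tetrahedral.

[Rh(OH)₄]³−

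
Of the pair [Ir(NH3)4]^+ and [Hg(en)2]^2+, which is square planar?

For [Ir(NH3)4]^+: Ligand charges: ammonia is neutral. With an overall charge of +1 the iridium centre must be in the +1 oxidation state. Group 9 minus oxidation state 1 gives a d⁸ configuration. A 5d d⁸ ion has a large crystal-field splitting; square planar leaves the high-energy d_{x²−y²} orbital empty and maximises CFSE. → square planar.
For [Hg(en)2]^2+: Summing ligand charges against the +2 overall charge gives an oxidation state of +2 for mercury. Hg sits in group 12, so the d-electron count is 12 − 2 = 10. A d¹⁰ ion has no crystal-field stabilisation preference between square planar and tetrahedral, so four ligands adopt the sterically favoured tetrahedral geometry. → tetrahedral.

[Ir(NH3)4]^+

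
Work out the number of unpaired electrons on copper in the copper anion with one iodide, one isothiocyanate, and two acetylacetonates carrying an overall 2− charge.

Each iodide is −1; each isothiocyanate is −1; each acetylacetonate is −1; balancing the −2 overall charge requires Cu(II).
Cu sits in group 11, so the d-electron count is 11 − 2 = 9.
Counting donor atoms: 1×iodide (monodentate) → 1 donor; 1×isothiocyanate (monodentate) → 1 donor; 2×acetylacetonate (bidentate) → 4 donors. Coordination number = 6.
In an octahedral field the d⁹ configuration is t₂g⁶e_g³ (only one arrangement possible), giving 1 unpaired electron.

1 unpaired electron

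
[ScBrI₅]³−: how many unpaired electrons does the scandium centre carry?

0

Summing ligand charges against the −3 overall charge gives an oxidation state of +3 for scandium.
Scandium is a group-3 element; Sc(III) is therefore d⁰.
In an octahedral field the d⁰ configuration is t₂g⁰e_g⁰, giving 0 unpaired electrons.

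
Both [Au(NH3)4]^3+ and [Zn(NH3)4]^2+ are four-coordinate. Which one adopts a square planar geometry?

For [Au(NH3)4]^3+: Ammonia is neutral; balancing the +3 overall charge requires Au(III). Group 11 minus oxidation state 3 gives a d⁸ configuration. A 5d d⁸ ion has a large crystal-field splitting; square planar leaves the high-energy d_{x²−y²} orbital empty and maximises CFSE. → square planar.
For [Zn(NH3)4]^2+: Summing ligand charges against the +2 overall charge gives an oxidation state of +2 for zinc. Zn sits in group 12, so the d-electron count is 12 − 2 = 10. A d¹⁰ ion has no crystal-field stabilisation preference between square planar and tetrahedral, so four ligands adopt the sterically favoured tetrahedral geometry. → tetrahedral.

[Au(NH3)4]^3+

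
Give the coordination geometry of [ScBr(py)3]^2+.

Each bromide is −1; pyridine is neutral; balancing the +2 overall charge requires Sc(III).
Scandium is a group-3 element; Sc(III) is therefore d⁰.
Coordination number: 4.
A d⁰ ion has no crystal-field stabilisation preference between square planar and tetrahedral, so four ligands adopt the sterically favoured tetrahedral geometry.

tetrahedral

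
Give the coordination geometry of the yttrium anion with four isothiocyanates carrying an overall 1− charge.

Each isothiocyanate is −1; balancing the −1 overall charge requires Y(III).
Yttrium is a group-3 element; Y(III) is therefore d⁰.
With 4 monodentate ligands the coordination number is 4.
A d⁰ ion has no crystal-field stabilisation preference between square planar and tetrahedral, so four ligands adopt the sterically favoured tetrahedral geometry.

tetrahedral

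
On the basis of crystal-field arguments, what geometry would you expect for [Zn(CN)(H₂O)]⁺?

linear

Each cyanide is −1; water is neutral; balancing the +1 overall charge requires Zn(II).
Zn sits in group 12, so the d-electron count is 12 − 2 = 10.
Coordination number: 2.
A d¹⁰ ion with only two ligands adopts a linear arrangement (sp hybridisation; no CFSE preference).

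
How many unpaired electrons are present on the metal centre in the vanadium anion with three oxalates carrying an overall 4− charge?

3

Each oxalate is −2; balancing the −4 overall charge requires V(II).
Group 5 minus oxidation state 2 gives a d³ configuration.
Counting donor atoms: 3×oxalate (bidentate) → 6 donors. Coordination number = 6.
In an octahedral field the d³ configuration is t₂g³e_g⁰ (only one arrangement possible), giving 3 unpaired electrons.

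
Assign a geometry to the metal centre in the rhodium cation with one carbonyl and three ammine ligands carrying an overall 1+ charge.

square planar

Ligand charges: carbonyl is neutral; ammonia is neutral. With an overall charge of +1 the rhodium centre must be in the +1 oxidation state.
Group 9 minus oxidation state 1 gives a d⁸ configuration.
Coordination number: 4.
A 4d d⁸ ion has a large crystal-field splitting; square planar leaves the high-energy d_{x²−y²} orbital empty and maximises CFSE.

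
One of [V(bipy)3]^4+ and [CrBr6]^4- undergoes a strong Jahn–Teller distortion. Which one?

[CrBr6]^4-

[V(bipy)3]^4+: 2,2′-bipyridine is neutral; balancing the +4 overall charge requires V(IV). Vanadium is a group-5 element; V(IV) is therefore d¹. The d¹ configuration leaves the e_g set evenly filled (or empty) — no strong Jahn–Teller driving force.
[CrBr6]^4-: Each bromide is −1; balancing the −4 overall charge requires Cr(II). Chromium is a group-6 element; Cr(II) is therefore d⁴. Bromide is a weak-field ligand for a first-row metal, so the complex is high-spin. The t₂g³e_g¹ (high-spin) configuration has an unevenly filled e_g set; the Jahn–Teller theorem predicts a tetragonal distortion (typically axial elongation) to lift the degeneracy.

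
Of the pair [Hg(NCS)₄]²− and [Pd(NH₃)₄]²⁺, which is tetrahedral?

For [Hg(NCS)₄]²−: Ligand charges: each isothiocyanate is −1. With an overall charge of −2 the mercury centre must be in the +2 oxidation state. Group 12 minus oxidation state 2 gives a d¹⁰ configuration. A d¹⁰ ion has no crystal-field stabilisation preference between square planar and tetrahedral, so four ligands adopt the sterically favoured tetrahedral geometry. → tetrahedral.
For [Pd(NH₃)₄]²⁺: Summing ligand charges against the +2 overall charge gives an oxidation state of +2 for palladium. Palladium is a group-10 element; Pd(II) is therefore d⁸. A 4d d⁸ ion has a large crystal-field splitting; square planar leaves the high-energy d_{x²−y²} orbital empty and maximises CFSE. → square planar.

[Hg(NCS)₄]²−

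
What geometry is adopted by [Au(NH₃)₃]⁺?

Summing ligand charges against the +1 overall charge gives an oxidation state of +1 for gold.
Group 11 minus oxidation state 1 gives a d¹⁰ configuration.
With 3 monodentate ligands the coordination number is 3.
Three ligands around a d¹⁰ centre minimise repulsion in a trigonal-planar arrangement.

trigonal planar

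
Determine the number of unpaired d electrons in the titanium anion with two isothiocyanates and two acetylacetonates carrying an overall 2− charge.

2 unpaired electrons

Ligand charges: each isothiocyanate is −1; each acetylacetonate is −1. With an overall charge of −2 the titanium centre must be in the +2 oxidation state.
Group 4 minus oxidation state 2 gives a d² configuration.
Counting donor atoms: 2×isothiocyanate (monodentate) → 2 donors; 2×acetylacetonate (bidentate) → 4 donors. Coordination number = 6.
In an octahedral field the d² configuration is t₂g²e_g⁰ (only one arrangement possible), giving 2 unpaired electrons.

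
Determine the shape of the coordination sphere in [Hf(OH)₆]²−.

Ligand charges: each hydroxide is −1. With an overall charge of −2 the hafnium centre must be in the +4 oxidation state.
Group 4 minus oxidation state 4 gives a d⁰ configuration.
With 6 monodentate ligands the coordination number is 6.
Six donors around a single metal centre give an octahedral coordination sphere.

octahedral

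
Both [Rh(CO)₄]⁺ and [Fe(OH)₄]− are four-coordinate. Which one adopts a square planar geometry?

[Rh(CO)₄]⁺

For [Rh(CO)₄]⁺: Carbonyl is neutral; balancing the +1 overall charge requires Rh(I). Rh sits in group 9, so the d-electron count is 9 − 1 = 8. A 4d d⁸ ion has a large crystal-field splitting; square planar leaves the high-energy d_{x²−y²} orbital empty and maximises CFSE. → square planar.
For [Fe(OH)₄]−: Ligand charges: each hydroxide is −1. With an overall charge of −1 the iron centre must be in the +3 oxidation state. Iron is a group-8 element; Fe(III) is therefore d⁵. A high-spin d⁵ ion has zero CFSE in either geometry, so four ligands adopt the sterically favoured tetrahedral geometry. → tetrahedral.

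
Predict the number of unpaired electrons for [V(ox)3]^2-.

Ligand charges: each oxalate is −2. With an overall charge of −2 the vanadium centre must be in the +4 oxidation state.
V sits in group 5, so the d-electron count is 5 − 4 = 1.
Counting donor atoms: 3×oxalate (bidentate) → 6 donors. Coordination number = 6.
In an octahedral field the d¹ configuration is t₂g¹e_g⁰ (only one arrangement possible), giving 1 unpaired electron.

1 unpaired electron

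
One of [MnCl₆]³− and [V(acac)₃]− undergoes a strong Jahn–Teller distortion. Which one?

[MnCl₆]³−: Summing ligand charges against the −3 overall charge gives an oxidation state of +3 for manganese. Group 7 minus oxidation state 3 gives a d⁴ configuration. Chloride is a weak-field ligand for a first-row metal, so the complex is high-spin. The t₂g³e_g¹ (high-spin) configuration has an unevenly filled e_g set; the Jahn–Teller theorem predicts a tetragonal distortion (typically axial elongation) to lift the degeneracy.
[V(acac)₃]−: Ligand charges: each acetylacetonate is −1. With an overall charge of −1 the vanadium centre must be in the +2 oxidation state. V sits in group 5, so the d-electron count is 5 − 2 = 3. The d³ configuration leaves the e_g set evenly filled (or empty) — no strong Jahn–Teller driving force.

[MnCl₆]³−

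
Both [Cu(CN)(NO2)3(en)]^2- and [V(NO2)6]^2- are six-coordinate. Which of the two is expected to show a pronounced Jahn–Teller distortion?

[Cu(CN)(NO2)3(en)]^2-: Each cyanide is −1; each nitro (N-bound nitrite) is −1; ethylenediamine is neutral; balancing the −2 overall charge requires Cu(II). Group 11 minus oxidation state 2 gives a d⁹ configuration. The t₂g⁶e_g³ configuration has an unevenly filled e_g set; the Jahn–Teller theorem predicts a tetragonal distortion (typically axial elongation) to lift the degeneracy.
[V(NO2)6]^2-: Summing ligand charges against the −2 overall charge gives an oxidation state of +4 for vanadium. V sits in group 5, so the d-electron count is 5 − 4 = 1. The d¹ configuration leaves the e_g set evenly filled (or empty) — no strong Jahn–Teller driving force.

[Cu(CN)(NO2)3(en)]^2-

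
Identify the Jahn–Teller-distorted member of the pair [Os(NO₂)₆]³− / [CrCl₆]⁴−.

[Os(NO₂)₆]³−: Ligand charges: each nitro (N-bound nitrite) is −1. With an overall charge of −3 the osmium centre must be in the +3 oxidation state. Os sits in group 8, so the d-electron count is 8 − 3 = 5. A 5d ion has a large Δₒ and is invariably low-spin. The d⁵ configuration leaves the e_g set evenly filled (or empty) — no strong Jahn–Teller driving force.
[CrCl₆]⁴−: Each chloride is −1; balancing the −4 overall charge requires Cr(II). Chromium is a group-6 element; Cr(II) is therefore d⁴. Chloride is a weak-field ligand for a first-row metal, so the complex is high-spin. The t₂g³e_g¹ (high-spin) configuration has an unevenly filled e_g set; the Jahn–Teller theorem predicts a tetragonal distortion (typically axial elongation) to lift the degeneracy.

[CrCl₆]⁴−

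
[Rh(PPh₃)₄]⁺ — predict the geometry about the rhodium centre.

square planar

Triphenylphosphine is neutral; balancing the +1 overall charge requires Rh(I).
Rhodium is a group-9 element; Rh(I) is therefore d⁸.
With 4 monodentate ligands the coordination number is 4.
A 4d d⁸ ion has a large crystal-field splitting; square planar leaves the high-energy d_{x²−y²} orbital empty and maximises CFSE.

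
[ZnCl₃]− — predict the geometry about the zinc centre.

trigonal planar

Summing ligand charges against the −1 overall charge gives an oxidation state of +2 for zinc.
Zinc is a group-12 element; Zn(II) is therefore d¹⁰.
Coordination number: 3.
Three ligands around a d¹⁰ centre minimise repulsion in a trigonal-planar arrangement.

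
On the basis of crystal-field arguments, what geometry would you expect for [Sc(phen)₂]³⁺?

tetrahedral

1,10-phenanthroline is neutral; balancing the +3 overall charge requires Sc(III).
Group 3 minus oxidation state 3 gives a d⁰ configuration.
Counting donor atoms: 2×1,10-phenanthroline (bidentate) → 4 donors. Coordination number = 4.
A d⁰ ion has no crystal-field stabilisation preference between square planar and tetrahedral, so four ligands adopt the sterically favoured tetrahedral geometry.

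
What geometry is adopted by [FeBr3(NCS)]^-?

tetrahedral

Ligand charges: each bromide is −1; each isothiocyanate is −1. With an overall charge of −1 the iron centre must be in the +3 oxidation state.
Group 8 minus oxidation state 3 gives a d⁵ configuration.
With 4 monodentate ligands the coordination number is 4.
Bromide and isothiocyanate are weak-field ligands.
A high-spin d⁵ ion has zero CFSE in either geometry, so four ligands adopt the sterically favoured tetrahedral geometry.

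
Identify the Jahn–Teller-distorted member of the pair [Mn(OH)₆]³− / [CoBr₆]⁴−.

[Mn(OH)₆]³−: Each hydroxide is −1; balancing the −3 overall charge requires Mn(III). Manganese is a group-7 element; Mn(III) is therefore d⁴. Hydroxide is a weak-field ligand for a first-row metal, so the complex is high-spin. The t₂g³e_g¹ (high-spin) configuration has an unevenly filled e_g set; the Jahn–Teller theorem predicts a tetragonal distortion (typically axial elongation) to lift the degeneracy.
[CoBr₆]⁴−: Each bromide is −1; balancing the −4 overall charge requires Co(II). Cobalt is a group-9 element; Co(II) is therefore d⁷. Bromide is a weak-field ligand for a first-row metal, so the complex is high-spin. The d⁷ configuration leaves the e_g set evenly filled (or empty) — no strong Jahn–Teller driving force.

[Mn(OH)₆]³−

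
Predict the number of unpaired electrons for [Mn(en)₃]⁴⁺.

Ligand charges: ethylenediamine is neutral. With an overall charge of +4 the manganese centre must be in the +4 oxidation state.
Mn sits in group 7, so the d-electron count is 7 − 4 = 3.
Counting donor atoms: 3×ethylenediamine (bidentate) → 6 donors. Coordination number = 6.
In an octahedral field the d³ configuration is t₂g³e_g⁰ (only one arrangement possible), giving 3 unpaired electrons.

3 unpaired electrons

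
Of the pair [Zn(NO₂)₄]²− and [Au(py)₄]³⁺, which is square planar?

[Au(py)₄]³⁺

For [Zn(NO₂)₄]²−: Ligand charges: each nitro (N-bound nitrite) is −1. With an overall charge of −2 the zinc centre must be in the +2 oxidation state. Zn sits in group 12, so the d-electron count is 12 − 2 = 10. A d¹⁰ ion has no crystal-field stabilisation preference between square planar and tetrahedral, so four ligands adopt the sterically favoured tetrahedral geometry. → tetrahedral.
For [Au(py)₄]³⁺: Summing ligand charges against the +3 overall charge gives an oxidation state of +3 for gold. Au sits in group 11, so the d-electron count is 11 − 3 = 8. A 5d d⁸ ion has a large crystal-field splitting; square planar leaves the high-energy d_{x²−y²} orbital empty and maximises CFSE. → square planar.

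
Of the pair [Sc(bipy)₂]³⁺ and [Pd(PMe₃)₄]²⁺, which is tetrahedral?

[Sc(bipy)₂]³⁺

For [Sc(bipy)₂]³⁺: 2,2′-bipyridine is neutral; balancing the +3 overall charge requires Sc(III). Group 3 minus oxidation state 3 gives a d⁰ configuration. A d⁰ ion has no crystal-field stabilisation preference between square planar and tetrahedral, so four ligands adopt the sterically favoured tetrahedral geometry. → tetrahedral.
For [Pd(PMe₃)₄]²⁺: Ligand charges: trimethylphosphine is neutral. With an overall charge of +2 the palladium centre must be in the +2 oxidation state. Pd sits in group 10, so the d-electron count is 10 − 2 = 8. A 4d d⁸ ion has a large crystal-field splitting; square planar leaves the high-energy d_{x²−y²} orbital empty and maximises CFSE. → square planar.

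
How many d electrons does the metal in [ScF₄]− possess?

d⁰

Ligand charges: each fluoride is −1. With an overall charge of −1 the scandium centre must be in the +3 oxidation state.
Sc sits in group 3, so the d-electron count is 3 − 3 = 0.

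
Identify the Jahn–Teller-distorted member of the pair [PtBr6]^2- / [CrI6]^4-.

[CrI6]^4-

[PtBr6]^2-: Each bromide is −1; balancing the −2 overall charge requires Pt(IV). Platinum is a group-10 element; Pt(IV) is therefore d⁶. A 5d ion has a large Δₒ and is invariably low-spin. The d⁶ configuration leaves the e_g set evenly filled (or empty) — no strong Jahn–Teller driving force.
[CrI6]^4-: Summing ligand charges against the −4 overall charge gives an oxidation state of +2 for chromium. Cr sits in group 6, so the d-electron count is 6 − 2 = 4. Iodide is a weak-field ligand for a first-row metal, so the complex is high-spin. The t₂g³e_g¹ (high-spin) configuration has an unevenly filled e_g set; the Jahn–Teller theorem predicts a tetragonal distortion (typically axial elongation) to lift the degeneracy.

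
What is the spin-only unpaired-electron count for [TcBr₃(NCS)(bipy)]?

Ligand charges: each bromide is −1; each isothiocyanate is −1; 2,2′-bipyridine is neutral. With an overall charge of 0 the technetium centre must be in the +4 oxidation state.
Group 7 minus oxidation state 4 gives a d³ configuration.
Counting donor atoms: 3×bromide (monodentate) → 3 donors; 1×isothiocyanate (monodentate) → 1 donor; 1×2,2′-bipyridine (bidentate) → 2 donors. Coordination number = 6.
In an octahedral field the d³ configuration is t₂g³e_g⁰ (only one arrangement possible), giving 3 unpaired electrons.

3 unpaired electrons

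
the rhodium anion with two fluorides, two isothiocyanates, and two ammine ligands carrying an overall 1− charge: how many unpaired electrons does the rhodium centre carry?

0

Summing ligand charges against the −1 overall charge gives an oxidation state of +3 for rhodium.
Rh sits in group 9, so the d-electron count is 9 − 3 = 6.
The spin state decides the count: a 4d ion has a large Δₒ and is invariably low-spin.
An octahedral low-spin d⁶ ion is t₂g⁶e_g⁰, giving 0 unpaired electrons.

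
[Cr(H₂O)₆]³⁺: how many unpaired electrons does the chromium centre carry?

Summing ligand charges against the +3 overall charge gives an oxidation state of +3 for chromium.
Chromium is a group-6 element; Cr(III) is therefore d³.
In an octahedral field the d³ configuration is t₂g³e_g⁰ (only one arrangement possible), giving 3 unpaired electrons.

3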